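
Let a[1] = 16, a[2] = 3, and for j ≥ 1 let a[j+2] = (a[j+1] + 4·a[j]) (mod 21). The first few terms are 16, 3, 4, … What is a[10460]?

10

We have a[1] = 16, a[2] = 3, a[3] = 4, a[4] = 16, a[5] = 11, a[6] = 12, a[7] = 14, a[8] = 20, a[9] = 13, a[10] = 9, a[11] = 19, a[12] = 13, a[13] = 5, a[14] = 15, a[15] = 14, a[16] = 11, a[17] = 4, a[18] = 6, a[19] = 1, a[20] = 4, a[21] = 8, a[22] = 3, a[23] = 14, a[24] = 5, a[25] = 19, a[26] = 18, a[27] = 10, a[28] = 19, a[29] = 17, a[30] = 9, a[31] = 14, a[32] = 8, a[33] = 1, a[34] = 12, a[35] = 16, a[36] = 1, a[37] = 2, a[38] = 6, a[39] = 14, a[40] = 17, a[41] = 10, a[42] = 15, a[43] = 13, a[44] = 10, a[45] = 20, a[46] = 18, a[47] = 14, a[48] = 2, a[49] = 16, a[50] = 3.
The sequence repeats with period 48.
(10460 - 1) mod 48 = 43, so a[10460] = a[44] = 10.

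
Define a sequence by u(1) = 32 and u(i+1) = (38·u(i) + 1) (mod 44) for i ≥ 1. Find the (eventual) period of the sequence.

5

Computing terms: u(1) = 32, u(2) = 29, u(3) = 3, u(4) = 27, u(5) = 15, u(6) = 43, u(7) = 7, u(8) = 3.
Since u(8) = u(3) = 3, the sequence is eventually periodic: after a pre-period of length 2 it cycles with period 5.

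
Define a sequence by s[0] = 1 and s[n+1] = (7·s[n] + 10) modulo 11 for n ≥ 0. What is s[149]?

5

s[0] = 1; s[1] = 6; s[2] = 8; s[3] = 0; s[4] = 10; s[5] = 3; s[6] = 9; s[7] = 7; s[8] = 4; s[9] = 5; s[10] = 1.
The sequence repeats with period 10.
So s[149] = s[0 + ((149-0) mod 10)] = s[9] = 5.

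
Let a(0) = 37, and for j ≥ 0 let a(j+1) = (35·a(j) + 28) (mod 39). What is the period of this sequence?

Listing terms: a(0) = 37,  a(1) = 36,  a(2) = 1,  a(3) = 24,  a(4) = 10,  a(5) = 27,  a(6) = 37.
The sequence repeats with period 6.

6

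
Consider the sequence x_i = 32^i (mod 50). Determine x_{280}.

x_0 = 1, x_1 = 32, x_2 = 24, x_3 = 18, x_4 = 26, x_5 = 32.
Since x_5 = x_1 = 32, the sequence is eventually periodic: after a pre-period of length 1 it cycles with period 4.
For i ≥ 1, x_i depends only on (i - 1) mod 4. (280 - 1) mod 4 = 3, so x_{280} = x_4 = 26.

26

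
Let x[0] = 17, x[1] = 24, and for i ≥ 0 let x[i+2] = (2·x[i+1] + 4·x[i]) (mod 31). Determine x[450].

Listing terms: x[0] = 17; x[1] = 24; x[2] = 23; x[3] = 18; x[4] = 4; x[5] = 18; x[6] = 21; x[7] = 21; x[8] = 2; x[9] = 26; x[10] = 29; x[11] = 7; x[12] = 6; x[13] = 9; x[14] = 11; x[15] = 27; x[16] = 5; x[17] = 25; x[18] = 8; x[19] = 23; x[20] = 16; x[21] = 0; x[22] = 2; x[23] = 4; x[24] = 16; x[25] = 17; x[26] = 5; x[27] = 16; x[28] = 21; x[29] = 13; x[30] = 17; x[31] = 24.
Since (x[30], x[31]) = (x[0], x[1]) = (17, 24) (two consecutive terms determine the rest), the sequence is periodic with period 30.
So x[450] = x[0 + ((450-0) mod 30)] = x[0] = 17.

17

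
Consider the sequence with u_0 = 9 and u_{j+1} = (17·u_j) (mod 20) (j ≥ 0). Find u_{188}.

Listing terms: u_0 = 9; u_1 = 13; u_2 = 1; u_3 = 17; u_4 = 9.
The sequence repeats with period 4.
So u_{188} = u_{0 + ((188-0) mod 4)} = u_0 = 9.

9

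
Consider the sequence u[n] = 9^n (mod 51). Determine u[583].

Listing terms: u[0] = 1, u[1] = 9, u[2] = 30, u[3] = 15, u[4] = 33, u[5] = 42, u[6] = 21, u[7] = 36, u[8] = 18, u[9] = 9.
Since u[9] = u[1] = 9, the sequence is eventually periodic: after a pre-period of length 1 it cycles with period 8.
For n ≥ 1, u[n] depends only on (n - 1) mod 8. (583 - 1) mod 8 = 6, so u[583] = u[7] = 36.

36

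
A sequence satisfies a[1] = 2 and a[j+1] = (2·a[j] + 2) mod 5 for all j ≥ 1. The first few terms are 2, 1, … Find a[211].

4

We have a[1] = 2, a[2] = 1, a[3] = 4, a[4] = 0, a[5] = 2.
Since a[5] = a[1] = 2, the sequence is periodic with period 4.
(211 - 1) mod 4 = 2, so a[211] = a[3] = 4.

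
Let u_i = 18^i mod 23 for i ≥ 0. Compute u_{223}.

13

We have u_0 = 1; u_1 = 18; u_2 = 2; u_3 = 13; u_4 = 4; u_5 = 3; u_6 = 8; u_7 = 6; u_8 = 16; u_9 = 12; u_{10} = 9; u_{11} = 1.
The sequence repeats with period 11.
(223 - 0) mod 11 = 3, so u_{223} = u_3 = 13.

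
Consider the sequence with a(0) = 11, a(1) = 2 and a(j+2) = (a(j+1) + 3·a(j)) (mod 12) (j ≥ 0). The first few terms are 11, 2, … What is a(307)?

Computing terms: a(0) = 11; a(1) = 2; a(2) = 11; a(3) = 5; a(4) = 2; a(5) = 5; a(6) = 11; a(7) = 2.
Since (a(6), a(7)) = (a(0), a(1)) = (11, 2) (two consecutive terms determine the rest), the sequence is periodic with period 6.
So a(307) = a(0 + ((307-0) mod 6)) = a(1) = 2.

2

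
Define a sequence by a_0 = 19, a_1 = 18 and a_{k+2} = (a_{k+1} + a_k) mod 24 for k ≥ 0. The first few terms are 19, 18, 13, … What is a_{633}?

Listing terms: a_0 = 19,  a_1 = 18,  a_2 = 13,  a_3 = 7,  a_4 = 20,  a_5 = 3,  a_6 = 23,  a_7 = 2,  a_8 = 1,  a_9 = 3,  a_{10} = 4,  a_{11} = 7,  a_{12} = 11,  a_{13} = 18,  a_{14} = 5,  a_{15} = 23,  a_{16} = 4,  a_{17} = 3,  a_{18} = 7,  a_{19} = 10,  a_{20} = 17,  a_{21} = 3,  a_{22} = 20,  a_{23} = 23,  a_{24} = 19,  a_{25} = 18.
Since (a_{24}, a_{25}) = (a_0, a_1) = (19, 18) (two consecutive terms determine the rest), the sequence is periodic with period 24.
So a_{633} = a_{0 + ((633-0) mod 24)} = a_9 = 3.

3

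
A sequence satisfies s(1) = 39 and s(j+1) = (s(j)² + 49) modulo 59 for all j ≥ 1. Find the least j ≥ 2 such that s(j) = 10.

5

We have s(1) = 39; s(2) = 36; s(3) = 47; s(4) = 16; s(5) = 10; s(6) = 31; s(7) = 7; s(8) = 39.
Since s(8) = s(1) = 39, the sequence is periodic with period 7.
The value 10 first appears (with j ≥ 2) at s(5).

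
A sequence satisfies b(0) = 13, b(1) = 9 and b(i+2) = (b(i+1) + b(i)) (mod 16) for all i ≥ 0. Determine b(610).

9

Computing terms: b(0) = 13,  b(1) = 9,  b(2) = 6,  b(3) = 15,  b(4) = 5,  b(5) = 4,  b(6) = 9,  b(7) = 13,  b(8) = 6,  b(9) = 3,  b(10) = 9,  b(11) = 12,  b(12) = 5,  b(13) = 1,  b(14) = 6,  b(15) = 7,  b(16) = 13,  b(17) = 4,  b(18) = 1,  b(19) = 5,  b(20) = 6,  b(21) = 11,  b(22) = 1,  b(23) = 12,  b(24) = 13,  b(25) = 9.
The sequence repeats with period 24.
(610 - 0) mod 24 = 10, so b(610) = b(10) = 9.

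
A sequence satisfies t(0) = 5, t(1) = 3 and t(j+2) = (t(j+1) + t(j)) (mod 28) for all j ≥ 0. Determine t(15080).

16

t(0) = 5, t(1) = 3, t(2) = 8, t(3) = 11, t(4) = 19, t(5) = 2, t(6) = 21, t(7) = 23, t(8) = 16, t(9) = 11, t(10) = 27, t(11) = 10, t(12) = 9, t(13) = 19, t(14) = 0, t(15) = 19, t(16) = 19, t(17) = 10, t(18) = 1, t(19) = 11, t(20) = 12, t(21) = 23, t(22) = 7, t(23) = 2, t(24) = 9, t(25) = 11, t(26) = 20, t(27) = 3, t(28) = 23, t(29) = 26, t(30) = 21, t(31) = 19, t(32) = 12, t(33) = 3, t(34) = 15, t(35) = 18, t(36) = 5, t(37) = 23, t(38) = 0, t(39) = 23, t(40) = 23, t(41) = 18, t(42) = 13, t(43) = 3, t(44) = 16, t(45) = 19, t(46) = 7, t(47) = 26, t(48) = 5, t(49) = 3.
Since (t(48), t(49)) = (t(0), t(1)) = (5, 3) (two consecutive terms determine the rest), the sequence is periodic with period 48.
(15080 - 0) mod 48 = 8, so t(15080) = t(8) = 16.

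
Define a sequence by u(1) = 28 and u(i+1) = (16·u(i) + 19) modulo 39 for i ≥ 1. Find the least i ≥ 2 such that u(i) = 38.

2

u(1) = 28,  u(2) = 38,  u(3) = 3,  u(4) = 28.
The sequence repeats with period 3.
The value 38 first appears (with i ≥ 2) at u(2).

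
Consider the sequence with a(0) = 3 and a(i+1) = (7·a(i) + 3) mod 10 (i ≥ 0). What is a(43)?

0

We have a(0) = 3; a(1) = 4; a(2) = 1; a(3) = 0; a(4) = 3.
The sequence repeats with period 4.
So a(43) = a(0 + ((43-0) mod 4)) = a(3) = 0.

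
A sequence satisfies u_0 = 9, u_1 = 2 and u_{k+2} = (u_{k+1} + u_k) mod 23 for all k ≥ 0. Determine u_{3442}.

Listing terms: u_0 = 9; u_1 = 2; u_2 = 11; u_3 = 13; u_4 = 1; u_5 = 14; u_6 = 15; u_7 = 6; u_8 = 21; u_9 = 4; u_{10} = 2; u_{11} = 6; u_{12} = 8; u_{13} = 14; u_{14} = 22; u_{15} = 13; u_{16} = 12; u_{17} = 2; u_{18} = 14; u_{19} = 16; u_{20} = 7; u_{21} = 0; u_{22} = 7; u_{23} = 7; u_{24} = 14; u_{25} = 21; u_{26} = 12; u_{27} = 10; u_{28} = 22; u_{29} = 9; u_{30} = 8; u_{31} = 17; u_{32} = 2; u_{33} = 19; u_{34} = 21; u_{35} = 17; u_{36} = 15; u_{37} = 9; u_{38} = 1; u_{39} = 10; u_{40} = 11; u_{41} = 21; u_{42} = 9; u_{43} = 7; u_{44} = 16; u_{45} = 0; u_{46} = 16; u_{47} = 16; u_{48} = 9; u_{49} = 2.
The sequence repeats with period 48.
(3442 - 0) mod 48 = 34, so u_{3442} = u_{34} = 21.

21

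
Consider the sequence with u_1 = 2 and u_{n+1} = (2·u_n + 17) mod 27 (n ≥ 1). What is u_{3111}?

23

Listing terms: u_1 = 2; u_2 = 21; u_3 = 5; u_4 = 0; u_5 = 17; u_6 = 24; u_7 = 11; u_8 = 12; u_9 = 14; u_{10} = 18; u_{11} = 26; u_{12} = 15; u_{13} = 20; u_{14} = 3; u_{15} = 23; u_{16} = 9; u_{17} = 8; u_{18} = 6; u_{19} = 2.
The sequence repeats with period 18.
So u_{3111} = u_{1 + ((3111-1) mod 18)} = u_{15} = 23.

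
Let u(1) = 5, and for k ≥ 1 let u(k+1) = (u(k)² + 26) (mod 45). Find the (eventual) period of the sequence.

6

We have u(1) = 5, u(2) = 6, u(3) = 17, u(4) = 0, u(5) = 26, u(6) = 27, u(7) = 35, u(8) = 36, u(9) = 17.
Since u(9) = u(3) = 17, the sequence is eventually periodic: after a pre-period of length 2 it cycles with period 6.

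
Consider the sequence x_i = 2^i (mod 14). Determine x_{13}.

Listing terms: x_1 = 2, x_2 = 4, x_3 = 8, x_4 = 2.
The sequence repeats with period 3.
So x_{13} = x_{1 + ((13-1) mod 3)} = x_1 = 2.

2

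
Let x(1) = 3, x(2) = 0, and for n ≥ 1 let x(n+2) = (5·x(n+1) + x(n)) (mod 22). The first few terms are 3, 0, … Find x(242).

0

Computing terms: x(1) = 3; x(2) = 0; x(3) = 3; x(4) = 15; x(5) = 12; x(6) = 9; x(7) = 13; x(8) = 8; x(9) = 9; x(10) = 9; x(11) = 10; x(12) = 15; x(13) = 19; x(14) = 0; x(15) = 19; x(16) = 7; x(17) = 10; x(18) = 13; x(19) = 9; x(20) = 14; x(21) = 13; x(22) = 13; x(23) = 12; x(24) = 7; x(25) = 3; x(26) = 0.
Since (x(25), x(26)) = (x(1), x(2)) = (3, 0) (two consecutive terms determine the rest), the sequence is periodic with period 24.
So x(242) = x(1 + ((242-1) mod 24)) = x(2) = 0.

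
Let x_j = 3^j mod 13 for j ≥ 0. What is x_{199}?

Listing terms: x_0 = 1; x_1 = 3; x_2 = 9; x_3 = 1.
The sequence repeats with period 3.
(199 - 0) mod 3 = 1, so x_{199} = x_1 = 3.

3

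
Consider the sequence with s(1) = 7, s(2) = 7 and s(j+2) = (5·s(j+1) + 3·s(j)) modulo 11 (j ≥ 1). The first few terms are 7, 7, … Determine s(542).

7

Computing terms: s(1) = 7,  s(2) = 7,  s(3) = 1,  s(4) = 4,  s(5) = 1,  s(6) = 6,  s(7) = 0,  s(8) = 7,  s(9) = 2,  s(10) = 9,  s(11) = 7,  s(12) = 7.
The sequence repeats with period 10.
So s(542) = s(1 + ((542-1) mod 10)) = s(2) = 7.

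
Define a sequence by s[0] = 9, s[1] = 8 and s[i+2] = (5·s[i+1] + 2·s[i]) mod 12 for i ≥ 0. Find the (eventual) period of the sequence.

Listing terms: s[0] = 9; s[1] = 8; s[2] = 10; s[3] = 6; s[4] = 2; s[5] = 10; s[6] = 6.
Since (s[5], s[6]) = (s[2], s[3]) = (10, 6) (two consecutive terms determine the rest), the sequence is eventually periodic: after a pre-period of length 2 it cycles with period 3.

3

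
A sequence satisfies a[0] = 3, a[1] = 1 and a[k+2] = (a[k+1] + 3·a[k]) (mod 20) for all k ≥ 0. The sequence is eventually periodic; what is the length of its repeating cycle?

24

Computing terms: a[0] = 3, a[1] = 1, a[2] = 10, a[3] = 13, a[4] = 3, a[5] = 2, a[6] = 11, a[7] = 17, a[8] = 10, a[9] = 1, a[10] = 11, a[11] = 14, a[12] = 7, a[13] = 9, a[14] = 10, a[15] = 17, a[16] = 7, a[17] = 18, a[18] = 19, a[19] = 13, a[20] = 10, a[21] = 9, a[22] = 19, a[23] = 6, a[24] = 3, a[25] = 1.
The sequence repeats with period 24.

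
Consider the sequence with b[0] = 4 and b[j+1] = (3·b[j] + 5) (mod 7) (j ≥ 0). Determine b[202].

Computing terms: b[0] = 4; b[1] = 3; b[2] = 0; b[3] = 5; b[4] = 6; b[5] = 2; b[6] = 4.
The sequence repeats with period 6.
(202 - 0) mod 6 = 4, so b[202] = b[4] = 6.

6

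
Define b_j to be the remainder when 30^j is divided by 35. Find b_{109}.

Listing terms: b_1 = 30,  b_2 = 25,  b_3 = 15,  b_4 = 30.
The sequence repeats with period 3.
So b_{109} = b_{1 + ((109-1) mod 3)} = b_1 = 30.

30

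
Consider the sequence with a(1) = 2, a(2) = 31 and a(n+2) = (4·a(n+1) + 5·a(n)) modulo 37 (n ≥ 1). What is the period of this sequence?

36

Computing terms: a(1) = 2; a(2) = 31; a(3) = 23; a(4) = 25; a(5) = 30; a(6) = 23; a(7) = 20; a(8) = 10; a(9) = 29; a(10) = 18; a(11) = 32; a(12) = 33; a(13) = 33; a(14) = 1; a(15) = 21; a(16) = 15; a(17) = 17; a(18) = 32; a(19) = 28; a(20) = 13; a(21) = 7; a(22) = 19; a(23) = 0; a(24) = 21; a(25) = 10; a(26) = 34; a(27) = 1; a(28) = 26; a(29) = 35; a(30) = 11; a(31) = 34; a(32) = 6; a(33) = 9; a(34) = 29; a(35) = 13; a(36) = 12; a(37) = 2; a(38) = 31.
The sequence repeats with period 36.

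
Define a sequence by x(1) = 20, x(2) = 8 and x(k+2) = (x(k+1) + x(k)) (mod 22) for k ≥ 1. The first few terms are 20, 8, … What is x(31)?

Computing terms: x(1) = 20; x(2) = 8; x(3) = 6; x(4) = 14; x(5) = 20; x(6) = 12; x(7) = 10; x(8) = 0; x(9) = 10; x(10) = 10; x(11) = 20; x(12) = 8.
Since (x(11), x(12)) = (x(1), x(2)) = (20, 8) (two consecutive terms determine the rest), the sequence is periodic with period 10.
So x(31) = x(1 + ((31-1) mod 10)) = x(1) = 20.

20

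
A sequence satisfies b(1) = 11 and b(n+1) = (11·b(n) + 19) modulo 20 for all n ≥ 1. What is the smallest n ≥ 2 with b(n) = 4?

8

b(1) = 11,  b(2) = 0,  b(3) = 19,  b(4) = 8,  b(5) = 7,  b(6) = 16,  b(7) = 15,  b(8) = 4,  b(9) = 3,  b(10) = 12,  b(11) = 11.
The sequence repeats with period 10.
The value 4 first appears (with n ≥ 2) at b(8).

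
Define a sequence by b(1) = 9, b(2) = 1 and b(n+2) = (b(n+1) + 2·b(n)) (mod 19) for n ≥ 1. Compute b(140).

17

Computing terms: b(1) = 9,  b(2) = 1,  b(3) = 0,  b(4) = 2,  b(5) = 2,  b(6) = 6,  b(7) = 10,  b(8) = 3,  b(9) = 4,  b(10) = 10,  b(11) = 18,  b(12) = 0,  b(13) = 17,  b(14) = 17,  b(15) = 13,  b(16) = 9,  b(17) = 16,  b(18) = 15,  b(19) = 9,  b(20) = 1.
The sequence repeats with period 18.
(140 - 1) mod 18 = 13, so b(140) = b(14) = 17.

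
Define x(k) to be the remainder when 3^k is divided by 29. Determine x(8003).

8

x(0) = 1,  x(1) = 3,  x(2) = 9,  x(3) = 27,  x(4) = 23,  x(5) = 11,  x(6) = 4,  x(7) = 12,  x(8) = 7,  x(9) = 21,  x(10) = 5,  x(11) = 15,  x(12) = 16,  x(13) = 19,  x(14) = 28,  x(15) = 26,  x(16) = 20,  x(17) = 2,  x(18) = 6,  x(19) = 18,  x(20) = 25,  x(21) = 17,  x(22) = 22,  x(23) = 8,  x(24) = 24,  x(25) = 14,  x(26) = 13,  x(27) = 10,  x(28) = 1.
The sequence repeats with period 28.
(8003 - 0) mod 28 = 23, so x(8003) = x(23) = 8.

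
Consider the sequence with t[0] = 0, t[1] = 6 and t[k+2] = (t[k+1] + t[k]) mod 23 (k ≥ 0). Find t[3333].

Computing terms: t[0] = 0,  t[1] = 6,  t[2] = 6,  t[3] = 12,  t[4] = 18,  t[5] = 7,  t[6] = 2,  t[7] = 9,  t[8] = 11,  t[9] = 20,  t[10] = 8,  t[11] = 5,  t[12] = 13,  t[13] = 18,  t[14] = 8,  t[15] = 3,  t[16] = 11,  t[17] = 14,  t[18] = 2,  t[19] = 16,  t[20] = 18,  t[21] = 11,  t[22] = 6,  t[23] = 17,  t[24] = 0,  t[25] = 17,  t[26] = 17,  t[27] = 11,  t[28] = 5,  t[29] = 16,  t[30] = 21,  t[31] = 14,  t[32] = 12,  t[33] = 3,  t[34] = 15,  t[35] = 18,  t[36] = 10,  t[37] = 5,  t[38] = 15,  t[39] = 20,  t[40] = 12,  t[41] = 9,  t[42] = 21,  t[43] = 7,  t[44] = 5,  t[45] = 12,  t[46] = 17,  t[47] = 6,  t[48] = 0,  t[49] = 6.
The sequence repeats with period 48.
So t[3333] = t[0 + ((3333-0) mod 48)] = t[21] = 11.

11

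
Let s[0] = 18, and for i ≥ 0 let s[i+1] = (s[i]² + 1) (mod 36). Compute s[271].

We have s[0] = 18; s[1] = 1; s[2] = 2; s[3] = 5; s[4] = 26; s[5] = 29; s[6] = 14; s[7] = 17; s[8] = 2.
Since s[8] = s[2] = 2, the sequence is eventually periodic: after a pre-period of length 2 it cycles with period 6.
For i ≥ 2, s[i] depends only on (i - 2) mod 6. (271 - 2) mod 6 = 5, so s[271] = s[7] = 17.

17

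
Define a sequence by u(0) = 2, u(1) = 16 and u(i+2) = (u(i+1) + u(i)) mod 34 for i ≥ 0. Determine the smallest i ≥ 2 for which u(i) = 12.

16

Computing terms: u(0) = 2; u(1) = 16; u(2) = 18; u(3) = 0; u(4) = 18; u(5) = 18; u(6) = 2; u(7) = 20; u(8) = 22; u(9) = 8; u(10) = 30; u(11) = 4; u(12) = 0; u(13) = 4; u(14) = 4; u(15) = 8; u(16) = 12; u(17) = 20; u(18) = 32; u(19) = 18; u(20) = 16; u(21) = 0; u(22) = 16; u(23) = 16; u(24) = 32; u(25) = 14; u(26) = 12; u(27) = 26; u(28) = 4; u(29) = 30; u(30) = 0; u(31) = 30; u(32) = 30; u(33) = 26; u(34) = 22; u(35) = 14; u(36) = 2; u(37) = 16.
Since (u(36), u(37)) = (u(0), u(1)) = (2, 16) (two consecutive terms determine the rest), the sequence is periodic with period 36.
The value 12 first appears (with i ≥ 2) at u(16).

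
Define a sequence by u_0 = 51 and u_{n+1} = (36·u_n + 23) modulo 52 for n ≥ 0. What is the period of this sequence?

Listing terms: u_0 = 51,  u_1 = 39,  u_2 = 23,  u_3 = 19,  u_4 = 31,  u_5 = 47,  u_6 = 51.
The sequence repeats with period 6.

6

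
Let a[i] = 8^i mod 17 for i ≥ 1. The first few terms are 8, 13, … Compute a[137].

8

Computing terms: a[1] = 8,  a[2] = 13,  a[3] = 2,  a[4] = 16,  a[5] = 9,  a[6] = 4,  a[7] = 15,  a[8] = 1,  a[9] = 8.
The sequence repeats with period 8.
So a[137] = a[1 + ((137-1) mod 8)] = a[1] = 8.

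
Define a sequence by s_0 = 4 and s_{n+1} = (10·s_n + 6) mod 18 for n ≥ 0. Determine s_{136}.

10

We have s_0 = 4, s_1 = 10, s_2 = 16, s_3 = 4.
The sequence repeats with period 3.
So s_{136} = s_{0 + ((136-0) mod 3)} = s_1 = 10.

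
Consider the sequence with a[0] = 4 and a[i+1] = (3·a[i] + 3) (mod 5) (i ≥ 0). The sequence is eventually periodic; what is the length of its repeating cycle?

4

a[0] = 4; a[1] = 0; a[2] = 3; a[3] = 2; a[4] = 4.
The sequence repeats with period 4.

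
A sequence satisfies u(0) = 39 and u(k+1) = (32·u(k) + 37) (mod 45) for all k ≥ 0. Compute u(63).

1

u(0) = 39, u(1) = 25, u(2) = 27, u(3) = 1, u(4) = 24, u(5) = 40, u(6) = 12, u(7) = 16, u(8) = 9, u(9) = 10, u(10) = 42, u(11) = 31, u(12) = 39.
Since u(12) = u(0) = 39, the sequence is periodic with period 12.
(63 - 0) mod 12 = 3, so u(63) = u(3) = 1.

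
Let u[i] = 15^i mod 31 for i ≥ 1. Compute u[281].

15

u[1] = 15; u[2] = 8; u[3] = 27; u[4] = 2; u[5] = 30; u[6] = 16; u[7] = 23; u[8] = 4; u[9] = 29; u[10] = 1; u[11] = 15.
Since u[11] = u[1] = 15, the sequence is periodic with period 10.
So u[281] = u[1 + ((281-1) mod 10)] = u[1] = 15.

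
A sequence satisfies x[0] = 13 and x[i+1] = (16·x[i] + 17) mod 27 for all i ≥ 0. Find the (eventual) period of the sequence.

27

x[0] = 13; x[1] = 9; x[2] = 26; x[3] = 1; x[4] = 6; x[5] = 5; x[6] = 16; x[7] = 3; x[8] = 11; x[9] = 4; x[10] = 0; x[11] = 17; x[12] = 19; x[13] = 24; x[14] = 23; x[15] = 7; x[16] = 21; x[17] = 2; x[18] = 22; x[19] = 18; x[20] = 8; x[21] = 10; x[22] = 15; x[23] = 14; x[24] = 25; x[25] = 12; x[26] = 20; x[27] = 13.
The sequence repeats with period 27.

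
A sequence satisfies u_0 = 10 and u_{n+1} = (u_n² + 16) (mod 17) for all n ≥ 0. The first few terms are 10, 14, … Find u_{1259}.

Computing terms: u_0 = 10; u_1 = 14; u_2 = 8; u_3 = 12; u_4 = 7; u_5 = 14.
Since u_5 = u_1 = 14, the sequence is eventually periodic: after a pre-period of length 1 it cycles with period 4.
For n ≥ 1, u_n depends only on (n - 1) mod 4. (1259 - 1) mod 4 = 2, so u_{1259} = u_3 = 12.

12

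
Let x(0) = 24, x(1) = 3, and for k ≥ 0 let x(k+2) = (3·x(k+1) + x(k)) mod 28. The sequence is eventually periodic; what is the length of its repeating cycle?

48

Listing terms: x(0) = 24,  x(1) = 3,  x(2) = 5,  x(3) = 18,  x(4) = 3,  x(5) = 27,  x(6) = 0,  x(7) = 27,  x(8) = 25,  x(9) = 18,  x(10) = 23,  x(11) = 3,  x(12) = 4,  x(13) = 15,  x(14) = 21,  x(15) = 22,  x(16) = 3,  x(17) = 3,  x(18) = 12,  x(19) = 11,  x(20) = 17,  x(21) = 6,  x(22) = 7,  x(23) = 27,  x(24) = 4,  x(25) = 11,  x(26) = 9,  x(27) = 10,  x(28) = 11,  x(29) = 15,  x(30) = 0,  x(31) = 15,  x(32) = 17,  x(33) = 10,  x(34) = 19,  x(35) = 11,  x(36) = 24,  x(37) = 27,  x(38) = 21,  x(39) = 6,  x(40) = 11,  x(41) = 11,  x(42) = 16,  x(43) = 3,  x(44) = 25,  x(45) = 22,  x(46) = 7,  x(47) = 15,  x(48) = 24,  x(49) = 3.
The sequence repeats with period 48.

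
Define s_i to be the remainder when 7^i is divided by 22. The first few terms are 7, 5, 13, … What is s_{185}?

21

s_1 = 7,  s_2 = 5,  s_3 = 13,  s_4 = 3,  s_5 = 21,  s_6 = 15,  s_7 = 17,  s_8 = 9,  s_9 = 19,  s_{10} = 1,  s_{11} = 7.
Since s_{11} = s_1 = 7, the sequence is periodic with period 10.
So s_{185} = s_{1 + ((185-1) mod 10)} = s_5 = 21.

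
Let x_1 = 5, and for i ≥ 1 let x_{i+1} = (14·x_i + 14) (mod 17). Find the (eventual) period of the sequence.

We have x_1 = 5,  x_2 = 16,  x_3 = 0,  x_4 = 14,  x_5 = 6,  x_6 = 13,  x_7 = 9,  x_8 = 4,  x_9 = 2,  x_{10} = 8,  x_{11} = 7,  x_{12} = 10,  x_{13} = 1,  x_{14} = 11,  x_{15} = 15,  x_{16} = 3,  x_{17} = 5.
The sequence repeats with period 16.

16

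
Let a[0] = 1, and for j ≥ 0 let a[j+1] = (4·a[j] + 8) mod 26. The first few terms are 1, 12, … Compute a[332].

4

a[0] = 1,  a[1] = 12,  a[2] = 4,  a[3] = 24,  a[4] = 0,  a[5] = 8,  a[6] = 14,  a[7] = 12.
Since a[7] = a[1] = 12, the sequence is eventually periodic: after a pre-period of length 1 it cycles with period 6.
For j ≥ 1, a[j] depends only on (j - 1) mod 6. (332 - 1) mod 6 = 1, so a[332] = a[2] = 4.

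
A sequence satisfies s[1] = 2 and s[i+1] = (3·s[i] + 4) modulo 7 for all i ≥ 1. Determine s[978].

4

Listing terms: s[1] = 2, s[2] = 3, s[3] = 6, s[4] = 1, s[5] = 0, s[6] = 4, s[7] = 2.
Since s[7] = s[1] = 2, the sequence is periodic with period 6.
(978 - 1) mod 6 = 5, so s[978] = s[6] = 4.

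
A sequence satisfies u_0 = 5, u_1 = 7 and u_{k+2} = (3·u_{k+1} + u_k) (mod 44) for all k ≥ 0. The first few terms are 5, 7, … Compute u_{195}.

41

Listing terms: u_0 = 5, u_1 = 7, u_2 = 26, u_3 = 41, u_4 = 17, u_5 = 4, u_6 = 29, u_7 = 3, u_8 = 38, u_9 = 29, u_{10} = 37, u_{11} = 8, u_{12} = 17, u_{13} = 15, u_{14} = 18, u_{15} = 25, u_{16} = 5, u_{17} = 40, u_{18} = 37, u_{19} = 19, u_{20} = 6, u_{21} = 37, u_{22} = 29, u_{23} = 36, u_{24} = 5, u_{25} = 7.
The sequence repeats with period 24.
So u_{195} = u_{0 + ((195-0) mod 24)} = u_3 = 41.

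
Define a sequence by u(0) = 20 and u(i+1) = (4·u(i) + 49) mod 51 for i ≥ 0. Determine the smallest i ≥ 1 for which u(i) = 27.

Listing terms: u(0) = 20,  u(1) = 27,  u(2) = 4,  u(3) = 14,  u(4) = 3,  u(5) = 10,  u(6) = 38,  u(7) = 48,  u(8) = 37,  u(9) = 44,  u(10) = 21,  u(11) = 31,  u(12) = 20.
The sequence repeats with period 12.
The value 27 first appears (with i ≥ 1) at u(1).

1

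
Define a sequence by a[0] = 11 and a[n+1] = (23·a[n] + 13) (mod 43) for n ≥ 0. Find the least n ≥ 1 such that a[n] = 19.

17

We have a[0] = 11, a[1] = 8, a[2] = 25, a[3] = 29, a[4] = 35, a[5] = 1, a[6] = 36, a[7] = 24, a[8] = 6, a[9] = 22, a[10] = 3, a[11] = 39, a[12] = 7, a[13] = 2, a[14] = 16, a[15] = 37, a[16] = 4, a[17] = 19, a[18] = 20, a[19] = 0, a[20] = 13, a[21] = 11.
Since a[21] = a[0] = 11, the sequence is periodic with period 21.
The value 19 first appears (with n ≥ 1) at a[17].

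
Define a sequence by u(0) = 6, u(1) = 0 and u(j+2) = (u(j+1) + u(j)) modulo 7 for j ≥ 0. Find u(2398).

Listing terms: u(0) = 6; u(1) = 0; u(2) = 6; u(3) = 6; u(4) = 5; u(5) = 4; u(6) = 2; u(7) = 6; u(8) = 1; u(9) = 0; u(10) = 1; u(11) = 1; u(12) = 2; u(13) = 3; u(14) = 5; u(15) = 1; u(16) = 6; u(17) = 0.
The sequence repeats with period 16.
(2398 - 0) mod 16 = 14, so u(2398) = u(14) = 5.

5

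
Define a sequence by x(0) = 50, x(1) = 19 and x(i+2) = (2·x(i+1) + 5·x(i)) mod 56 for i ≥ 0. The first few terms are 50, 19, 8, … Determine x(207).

We have x(0) = 50,  x(1) = 19,  x(2) = 8,  x(3) = 55,  x(4) = 38,  x(5) = 15,  x(6) = 52,  x(7) = 11,  x(8) = 2,  x(9) = 3,  x(10) = 16,  x(11) = 47,  x(12) = 6,  x(13) = 23,  x(14) = 20,  x(15) = 43,  x(16) = 18,  x(17) = 27,  x(18) = 32,  x(19) = 31,  x(20) = 54,  x(21) = 39,  x(22) = 12,  x(23) = 51,  x(24) = 50,  x(25) = 19.
The sequence repeats with period 24.
So x(207) = x(0 + ((207-0) mod 24)) = x(15) = 43.

43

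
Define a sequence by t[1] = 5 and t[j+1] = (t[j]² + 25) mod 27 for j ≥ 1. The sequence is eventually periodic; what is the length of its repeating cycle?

3

t[1] = 5, t[2] = 23, t[3] = 14, t[4] = 5.
The sequence repeats with period 3.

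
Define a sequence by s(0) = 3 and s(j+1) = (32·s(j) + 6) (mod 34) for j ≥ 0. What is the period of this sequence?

Listing terms: s(0) = 3; s(1) = 0; s(2) = 6; s(3) = 28; s(4) = 18; s(5) = 4; s(6) = 32; s(7) = 10; s(8) = 20; s(9) = 0.
Since s(9) = s(1) = 0, the sequence is eventually periodic: after a pre-period of length 1 it cycles with period 8.

8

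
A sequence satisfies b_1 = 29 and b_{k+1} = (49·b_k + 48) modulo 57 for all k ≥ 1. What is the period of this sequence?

3

b_1 = 29; b_2 = 44; b_3 = 38; b_4 = 29.
The sequence repeats with period 3.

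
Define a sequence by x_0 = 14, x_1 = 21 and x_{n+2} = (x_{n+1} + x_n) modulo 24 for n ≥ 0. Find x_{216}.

x_0 = 14, x_1 = 21, x_2 = 11, x_3 = 8, x_4 = 19, x_5 = 3, x_6 = 22, x_7 = 1, x_8 = 23, x_9 = 0, x_{10} = 23, x_{11} = 23, x_{12} = 22, x_{13} = 21, x_{14} = 19, x_{15} = 16, x_{16} = 11, x_{17} = 3, x_{18} = 14, x_{19} = 17, x_{20} = 7, x_{21} = 0, x_{22} = 7, x_{23} = 7, x_{24} = 14, x_{25} = 21.
The sequence repeats with period 24.
So x_{216} = x_{0 + ((216-0) mod 24)} = x_0 = 14.

14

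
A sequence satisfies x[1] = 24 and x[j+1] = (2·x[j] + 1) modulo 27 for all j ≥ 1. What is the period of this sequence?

18

Computing terms: x[1] = 24, x[2] = 22, x[3] = 18, x[4] = 10, x[5] = 21, x[6] = 16, x[7] = 6, x[8] = 13, x[9] = 0, x[10] = 1, x[11] = 3, x[12] = 7, x[13] = 15, x[14] = 4, x[15] = 9, x[16] = 19, x[17] = 12, x[18] = 25, x[19] = 24.
Since x[19] = x[1] = 24, the sequence is periodic with period 18.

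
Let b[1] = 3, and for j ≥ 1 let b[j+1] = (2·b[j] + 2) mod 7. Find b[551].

1

b[1] = 3, b[2] = 1, b[3] = 4, b[4] = 3.
The sequence repeats with period 3.
(551 - 1) mod 3 = 1, so b[551] = b[2] = 1.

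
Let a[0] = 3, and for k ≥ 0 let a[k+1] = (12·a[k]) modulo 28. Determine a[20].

a[0] = 3,  a[1] = 8,  a[2] = 12,  a[3] = 4,  a[4] = 20,  a[5] = 16,  a[6] = 24,  a[7] = 8.
Since a[7] = a[1] = 8, the sequence is eventually periodic: after a pre-period of length 1 it cycles with period 6.
For k ≥ 1, a[k] depends only on (k - 1) mod 6. (20 - 1) mod 6 = 1, so a[20] = a[2] = 12.

12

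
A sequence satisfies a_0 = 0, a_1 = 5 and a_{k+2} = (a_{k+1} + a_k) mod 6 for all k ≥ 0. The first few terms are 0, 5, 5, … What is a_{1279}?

5

Listing terms: a_0 = 0; a_1 = 5; a_2 = 5; a_3 = 4; a_4 = 3; a_5 = 1; a_6 = 4; a_7 = 5; a_8 = 3; a_9 = 2; a_{10} = 5; a_{11} = 1; a_{12} = 0; a_{13} = 1; a_{14} = 1; a_{15} = 2; a_{16} = 3; a_{17} = 5; a_{18} = 2; a_{19} = 1; a_{20} = 3; a_{21} = 4; a_{22} = 1; a_{23} = 5; a_{24} = 0; a_{25} = 5.
Since (a_{24}, a_{25}) = (a_0, a_1) = (0, 5) (two consecutive terms determine the rest), the sequence is periodic with period 24.
So a_{1279} = a_{0 + ((1279-0) mod 24)} = a_7 = 5.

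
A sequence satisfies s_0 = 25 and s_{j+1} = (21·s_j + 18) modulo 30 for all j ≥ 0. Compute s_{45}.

15

s_0 = 25; s_1 = 3; s_2 = 21; s_3 = 9; s_4 = 27; s_5 = 15; s_6 = 3.
Since s_6 = s_1 = 3, the sequence is eventually periodic: after a pre-period of length 1 it cycles with period 5.
For j ≥ 1, s_j depends only on (j - 1) mod 5. (45 - 1) mod 5 = 4, so s_{45} = s_5 = 15.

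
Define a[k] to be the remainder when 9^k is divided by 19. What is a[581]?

Listing terms: a[1] = 9; a[2] = 5; a[3] = 7; a[4] = 6; a[5] = 16; a[6] = 11; a[7] = 4; a[8] = 17; a[9] = 1; a[10] = 9.
The sequence repeats with period 9.
So a[581] = a[1 + ((581-1) mod 9)] = a[5] = 16.

16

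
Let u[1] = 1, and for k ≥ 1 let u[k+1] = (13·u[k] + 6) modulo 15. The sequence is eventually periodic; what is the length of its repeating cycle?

4

Listing terms: u[1] = 1; u[2] = 4; u[3] = 13; u[4] = 10; u[5] = 1.
The sequence repeats with period 4.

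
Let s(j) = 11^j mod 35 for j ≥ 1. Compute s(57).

1

Computing terms: s(1) = 11, s(2) = 16, s(3) = 1, s(4) = 11.
Since s(4) = s(1) = 11, the sequence is periodic with period 3.
So s(57) = s(1 + ((57-1) mod 3)) = s(3) = 1.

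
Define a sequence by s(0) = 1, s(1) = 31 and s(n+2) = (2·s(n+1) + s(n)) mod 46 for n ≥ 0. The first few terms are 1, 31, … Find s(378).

Computing terms: s(0) = 1; s(1) = 31; s(2) = 17; s(3) = 19; s(4) = 9; s(5) = 37; s(6) = 37; s(7) = 19; s(8) = 29; s(9) = 31; s(10) = 45; s(11) = 29; s(12) = 11; s(13) = 5; s(14) = 21; s(15) = 1; s(16) = 23; s(17) = 1; s(18) = 25; s(19) = 5; s(20) = 35; s(21) = 29; s(22) = 1; s(23) = 31.
Since (s(22), s(23)) = (s(0), s(1)) = (1, 31) (two consecutive terms determine the rest), the sequence is periodic with period 22.
(378 - 0) mod 22 = 4, so s(378) = s(4) = 9.

9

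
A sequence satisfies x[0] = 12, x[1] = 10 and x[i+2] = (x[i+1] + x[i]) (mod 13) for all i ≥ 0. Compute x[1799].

We have x[0] = 12; x[1] = 10; x[2] = 9; x[3] = 6; x[4] = 2; x[5] = 8; x[6] = 10; x[7] = 5; x[8] = 2; x[9] = 7; x[10] = 9; x[11] = 3; x[12] = 12; x[13] = 2; x[14] = 1; x[15] = 3; x[16] = 4; x[17] = 7; x[18] = 11; x[19] = 5; x[20] = 3; x[21] = 8; x[22] = 11; x[23] = 6; x[24] = 4; x[25] = 10; x[26] = 1; x[27] = 11; x[28] = 12; x[29] = 10.
Since (x[28], x[29]) = (x[0], x[1]) = (12, 10) (two consecutive terms determine the rest), the sequence is periodic with period 28.
So x[1799] = x[0 + ((1799-0) mod 28)] = x[7] = 5.

5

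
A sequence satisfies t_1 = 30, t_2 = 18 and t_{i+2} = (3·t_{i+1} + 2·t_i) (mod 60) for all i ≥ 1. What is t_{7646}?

We have t_1 = 30,  t_2 = 18,  t_3 = 54,  t_4 = 18,  t_5 = 42,  t_6 = 42,  t_7 = 30,  t_8 = 54,  t_9 = 42,  t_{10} = 54,  t_{11} = 6,  t_{12} = 6,  t_{13} = 30,  t_{14} = 42,  t_{15} = 6,  t_{16} = 42,  t_{17} = 18,  t_{18} = 18,  t_{19} = 30,  t_{20} = 6,  t_{21} = 18,  t_{22} = 6,  t_{23} = 54,  t_{24} = 54,  t_{25} = 30,  t_{26} = 18.
The sequence repeats with period 24.
(7646 - 1) mod 24 = 13, so t_{7646} = t_{14} = 42.

42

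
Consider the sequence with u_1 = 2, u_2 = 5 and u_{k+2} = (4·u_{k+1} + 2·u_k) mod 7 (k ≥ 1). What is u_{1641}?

Listing terms: u_1 = 2, u_2 = 5, u_3 = 3, u_4 = 1, u_5 = 3, u_6 = 0, u_7 = 6, u_8 = 3, u_9 = 3, u_{10} = 4, u_{11} = 1, u_{12} = 5, u_{13} = 1, u_{14} = 0, u_{15} = 2, u_{16} = 1, u_{17} = 1, u_{18} = 6, u_{19} = 5, u_{20} = 4, u_{21} = 5, u_{22} = 0, u_{23} = 3, u_{24} = 5, u_{25} = 5, u_{26} = 2, u_{27} = 4, u_{28} = 6, u_{29} = 4, u_{30} = 0, u_{31} = 1, u_{32} = 4, u_{33} = 4, u_{34} = 3, u_{35} = 6, u_{36} = 2, u_{37} = 6, u_{38} = 0, u_{39} = 5, u_{40} = 6, u_{41} = 6, u_{42} = 1, u_{43} = 2, u_{44} = 3, u_{45} = 2, u_{46} = 0, u_{47} = 4, u_{48} = 2, u_{49} = 2, u_{50} = 5.
The sequence repeats with period 48.
So u_{1641} = u_{1 + ((1641-1) mod 48)} = u_9 = 3.

3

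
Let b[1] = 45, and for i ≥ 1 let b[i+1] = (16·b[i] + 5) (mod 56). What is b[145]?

b[1] = 45; b[2] = 53; b[3] = 13; b[4] = 45.
Since b[4] = b[1] = 45, the sequence is periodic with period 3.
So b[145] = b[1 + ((145-1) mod 3)] = b[1] = 45.

45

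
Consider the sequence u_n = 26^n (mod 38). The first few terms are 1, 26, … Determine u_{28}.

u_0 = 1, u_1 = 26, u_2 = 30, u_3 = 20, u_4 = 26.
Since u_4 = u_1 = 26, the sequence is eventually periodic: after a pre-period of length 1 it cycles with period 3.
For n ≥ 1, u_n depends only on (n - 1) mod 3. (28 - 1) mod 3 = 0, so u_{28} = u_1 = 26.

26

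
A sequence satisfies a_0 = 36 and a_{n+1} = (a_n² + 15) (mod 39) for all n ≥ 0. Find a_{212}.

Listing terms: a_0 = 36; a_1 = 24; a_2 = 6; a_3 = 12; a_4 = 3; a_5 = 24.
Since a_5 = a_1 = 24, the sequence is eventually periodic: after a pre-period of length 1 it cycles with period 4.
For n ≥ 1, a_n depends only on (n - 1) mod 4. (212 - 1) mod 4 = 3, so a_{212} = a_4 = 3.

3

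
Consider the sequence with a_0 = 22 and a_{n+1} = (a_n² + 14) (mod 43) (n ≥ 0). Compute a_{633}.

a_0 = 22,  a_1 = 25,  a_2 = 37,  a_3 = 7,  a_4 = 20,  a_5 = 27,  a_6 = 12,  a_7 = 29,  a_8 = 38,  a_9 = 39,  a_{10} = 30,  a_{11} = 11,  a_{12} = 6,  a_{13} = 7.
Since a_{13} = a_3 = 7, the sequence is eventually periodic: after a pre-period of length 3 it cycles with period 10.
For n ≥ 3, a_n depends only on (n - 3) mod 10. (633 - 3) mod 10 = 0, so a_{633} = a_3 = 7.

7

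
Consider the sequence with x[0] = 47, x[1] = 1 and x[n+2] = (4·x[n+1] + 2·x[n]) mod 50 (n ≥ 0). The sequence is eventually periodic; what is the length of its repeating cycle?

4

x[0] = 47,  x[1] = 1,  x[2] = 48,  x[3] = 44,  x[4] = 22,  x[5] = 26,  x[6] = 48,  x[7] = 44.
Since (x[6], x[7]) = (x[2], x[3]) = (48, 44) (two consecutive terms determine the rest), the sequence is eventually periodic: after a pre-period of length 2 it cycles with period 4.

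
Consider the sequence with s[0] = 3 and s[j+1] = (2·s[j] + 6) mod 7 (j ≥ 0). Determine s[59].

s[0] = 3, s[1] = 5, s[2] = 2, s[3] = 3.
Since s[3] = s[0] = 3, the sequence is periodic with period 3.
(59 - 0) mod 3 = 2, so s[59] = s[2] = 2.

2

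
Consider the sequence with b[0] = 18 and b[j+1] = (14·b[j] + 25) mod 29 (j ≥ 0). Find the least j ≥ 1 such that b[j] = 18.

28

b[0] = 18,  b[1] = 16,  b[2] = 17,  b[3] = 2,  b[4] = 24,  b[5] = 13,  b[6] = 4,  b[7] = 23,  b[8] = 28,  b[9] = 11,  b[10] = 5,  b[11] = 8,  b[12] = 21,  b[13] = 0,  b[14] = 25,  b[15] = 27,  b[16] = 26,  b[17] = 12,  b[18] = 19,  b[19] = 1,  b[20] = 10,  b[21] = 20,  b[22] = 15,  b[23] = 3,  b[24] = 9,  b[25] = 6,  b[26] = 22,  b[27] = 14,  b[28] = 18.
The sequence repeats with period 28.
The value 18 next appears (with j ≥ 1) at b[28].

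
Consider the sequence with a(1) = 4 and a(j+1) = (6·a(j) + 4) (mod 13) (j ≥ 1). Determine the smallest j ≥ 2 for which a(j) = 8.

a(1) = 4, a(2) = 2, a(3) = 3, a(4) = 9, a(5) = 6, a(6) = 1, a(7) = 10, a(8) = 12, a(9) = 11, a(10) = 5, a(11) = 8, a(12) = 0, a(13) = 4.
The sequence repeats with period 12.
The value 8 first appears (with j ≥ 2) at a(11).

11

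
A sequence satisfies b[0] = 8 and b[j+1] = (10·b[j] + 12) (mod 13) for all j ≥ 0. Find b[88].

Computing terms: b[0] = 8, b[1] = 1, b[2] = 9, b[3] = 11, b[4] = 5, b[5] = 10, b[6] = 8.
Since b[6] = b[0] = 8, the sequence is periodic with period 6.
(88 - 0) mod 6 = 4, so b[88] = b[4] = 5.

5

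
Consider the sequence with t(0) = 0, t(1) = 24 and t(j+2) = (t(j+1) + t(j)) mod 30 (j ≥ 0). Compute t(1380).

We have t(0) = 0,  t(1) = 24,  t(2) = 24,  t(3) = 18,  t(4) = 12,  t(5) = 0,  t(6) = 12,  t(7) = 12,  t(8) = 24,  t(9) = 6,  t(10) = 0,  t(11) = 6,  t(12) = 6,  t(13) = 12,  t(14) = 18,  t(15) = 0,  t(16) = 18,  t(17) = 18,  t(18) = 6,  t(19) = 24,  t(20) = 0,  t(21) = 24.
Since (t(20), t(21)) = (t(0), t(1)) = (0, 24) (two consecutive terms determine the rest), the sequence is periodic with period 20.
(1380 - 0) mod 20 = 0, so t(1380) = t(0) = 0.

0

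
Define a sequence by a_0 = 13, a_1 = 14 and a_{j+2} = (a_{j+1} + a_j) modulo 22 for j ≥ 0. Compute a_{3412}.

a_0 = 13; a_1 = 14; a_2 = 5; a_3 = 19; a_4 = 2; a_5 = 21; a_6 = 1; a_7 = 0; a_8 = 1; a_9 = 1; a_{10} = 2; a_{11} = 3; a_{12} = 5; a_{13} = 8; a_{14} = 13; a_{15} = 21; a_{16} = 12; a_{17} = 11; a_{18} = 1; a_{19} = 12; a_{20} = 13; a_{21} = 3; a_{22} = 16; a_{23} = 19; a_{24} = 13; a_{25} = 10; a_{26} = 1; a_{27} = 11; a_{28} = 12; a_{29} = 1; a_{30} = 13; a_{31} = 14.
Since (a_{30}, a_{31}) = (a_0, a_1) = (13, 14) (two consecutive terms determine the rest), the sequence is periodic with period 30.
So a_{3412} = a_{0 + ((3412-0) mod 30)} = a_{22} = 16.

16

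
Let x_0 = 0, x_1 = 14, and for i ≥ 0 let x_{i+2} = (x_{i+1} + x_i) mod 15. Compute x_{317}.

13

Computing terms: x_0 = 0, x_1 = 14, x_2 = 14, x_3 = 13, x_4 = 12, x_5 = 10, x_6 = 7, x_7 = 2, x_8 = 9, x_9 = 11, x_{10} = 5, x_{11} = 1, x_{12} = 6, x_{13} = 7, x_{14} = 13, x_{15} = 5, x_{16} = 3, x_{17} = 8, x_{18} = 11, x_{19} = 4, x_{20} = 0, x_{21} = 4, x_{22} = 4, x_{23} = 8, x_{24} = 12, x_{25} = 5, x_{26} = 2, x_{27} = 7, x_{28} = 9, x_{29} = 1, x_{30} = 10, x_{31} = 11, x_{32} = 6, x_{33} = 2, x_{34} = 8, x_{35} = 10, x_{36} = 3, x_{37} = 13, x_{38} = 1, x_{39} = 14, x_{40} = 0, x_{41} = 14.
Since (x_{40}, x_{41}) = (x_0, x_1) = (0, 14) (two consecutive terms determine the rest), the sequence is periodic with period 40.
So x_{317} = x_{0 + ((317-0) mod 40)} = x_{37} = 13.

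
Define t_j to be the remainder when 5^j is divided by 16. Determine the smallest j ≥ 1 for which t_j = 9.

2

t_0 = 1,  t_1 = 5,  t_2 = 9,  t_3 = 13,  t_4 = 1.
The sequence repeats with period 4.
The value 9 first appears (with j ≥ 1) at t_2.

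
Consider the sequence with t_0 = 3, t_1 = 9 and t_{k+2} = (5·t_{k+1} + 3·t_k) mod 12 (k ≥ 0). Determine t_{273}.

9

t_0 = 3; t_1 = 9; t_2 = 6; t_3 = 9; t_4 = 3; t_5 = 6; t_6 = 3; t_7 = 9.
The sequence repeats with period 6.
(273 - 0) mod 6 = 3, so t_{273} = t_3 = 9.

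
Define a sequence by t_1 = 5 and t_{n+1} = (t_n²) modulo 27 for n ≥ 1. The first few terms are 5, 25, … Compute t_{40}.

Computing terms: t_1 = 5,  t_2 = 25,  t_3 = 4,  t_4 = 16,  t_5 = 13,  t_6 = 7,  t_7 = 22,  t_8 = 25.
Since t_8 = t_2 = 25, the sequence is eventually periodic: after a pre-period of length 1 it cycles with period 6.
For n ≥ 2, t_n depends only on (n - 2) mod 6. (40 - 2) mod 6 = 2, so t_{40} = t_4 = 16.

16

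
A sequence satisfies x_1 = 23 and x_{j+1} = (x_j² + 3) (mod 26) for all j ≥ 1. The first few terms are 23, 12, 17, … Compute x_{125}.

We have x_1 = 23, x_2 = 12, x_3 = 17, x_4 = 6, x_5 = 13, x_6 = 16, x_7 = 25, x_8 = 4, x_9 = 19, x_{10} = 0, x_{11} = 3, x_{12} = 12.
Since x_{12} = x_2 = 12, the sequence is eventually periodic: after a pre-period of length 1 it cycles with period 10.
For j ≥ 2, x_j depends only on (j - 2) mod 10. (125 - 2) mod 10 = 3, so x_{125} = x_5 = 13.

13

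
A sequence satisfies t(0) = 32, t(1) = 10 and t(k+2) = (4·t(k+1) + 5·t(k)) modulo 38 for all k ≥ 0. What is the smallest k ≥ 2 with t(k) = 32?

We have t(0) = 32,  t(1) = 10,  t(2) = 10,  t(3) = 14,  t(4) = 30,  t(5) = 0,  t(6) = 36,  t(7) = 30,  t(8) = 34,  t(9) = 20,  t(10) = 22,  t(11) = 36,  t(12) = 26,  t(13) = 18,  t(14) = 12,  t(15) = 24,  t(16) = 4,  t(17) = 22,  t(18) = 32,  t(19) = 10.
The sequence repeats with period 18.
The value 32 next appears (with k ≥ 2) at t(18).

18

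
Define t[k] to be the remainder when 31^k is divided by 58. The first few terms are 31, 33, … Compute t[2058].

Computing terms: t[1] = 31, t[2] = 33, t[3] = 37, t[4] = 45, t[5] = 3, t[6] = 35, t[7] = 41, t[8] = 53, t[9] = 19, t[10] = 9, t[11] = 47, t[12] = 7, t[13] = 43, t[14] = 57, t[15] = 27, t[16] = 25, t[17] = 21, t[18] = 13, t[19] = 55, t[20] = 23, t[21] = 17, t[22] = 5, t[23] = 39, t[24] = 49, t[25] = 11, t[26] = 51, t[27] = 15, t[28] = 1, t[29] = 31.
The sequence repeats with period 28.
So t[2058] = t[1 + ((2058-1) mod 28)] = t[14] = 57.

57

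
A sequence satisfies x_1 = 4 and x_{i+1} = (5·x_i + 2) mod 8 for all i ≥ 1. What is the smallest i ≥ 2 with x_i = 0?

3

We have x_1 = 4, x_2 = 6, x_3 = 0, x_4 = 2, x_5 = 4.
The sequence repeats with period 4.
The value 0 first appears (with i ≥ 2) at x_3.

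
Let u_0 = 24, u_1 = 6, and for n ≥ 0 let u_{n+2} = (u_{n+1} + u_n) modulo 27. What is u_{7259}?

18

Computing terms: u_0 = 24,  u_1 = 6,  u_2 = 3,  u_3 = 9,  u_4 = 12,  u_5 = 21,  u_6 = 6,  u_7 = 0,  u_8 = 6,  u_9 = 6,  u_{10} = 12,  u_{11} = 18,  u_{12} = 3,  u_{13} = 21,  u_{14} = 24,  u_{15} = 18,  u_{16} = 15,  u_{17} = 6,  u_{18} = 21,  u_{19} = 0,  u_{20} = 21,  u_{21} = 21,  u_{22} = 15,  u_{23} = 9,  u_{24} = 24,  u_{25} = 6.
The sequence repeats with period 24.
(7259 - 0) mod 24 = 11, so u_{7259} = u_{11} = 18.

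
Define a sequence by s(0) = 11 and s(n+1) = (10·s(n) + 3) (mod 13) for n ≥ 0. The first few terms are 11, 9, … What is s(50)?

2

Computing terms: s(0) = 11; s(1) = 9; s(2) = 2; s(3) = 10; s(4) = 12; s(5) = 6; s(6) = 11.
The sequence repeats with period 6.
(50 - 0) mod 6 = 2, so s(50) = s(2) = 2.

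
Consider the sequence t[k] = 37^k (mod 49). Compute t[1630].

23

t[0] = 1, t[1] = 37, t[2] = 46, t[3] = 36, t[4] = 9, t[5] = 39, t[6] = 22, t[7] = 30, t[8] = 32, t[9] = 8, t[10] = 2, t[11] = 25, t[12] = 43, t[13] = 23, t[14] = 18, t[15] = 29, t[16] = 44, t[17] = 11, t[18] = 15, t[19] = 16, t[20] = 4, t[21] = 1.
Since t[21] = t[0] = 1, the sequence is periodic with period 21.
So t[1630] = t[0 + ((1630-0) mod 21)] = t[13] = 23.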